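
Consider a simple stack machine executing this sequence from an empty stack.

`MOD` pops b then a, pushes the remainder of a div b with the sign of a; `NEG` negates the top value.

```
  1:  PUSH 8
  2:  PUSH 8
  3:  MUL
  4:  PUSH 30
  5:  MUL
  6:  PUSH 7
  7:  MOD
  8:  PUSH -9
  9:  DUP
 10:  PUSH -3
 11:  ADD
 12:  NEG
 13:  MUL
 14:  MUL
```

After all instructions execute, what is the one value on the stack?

PUSH 8  -> [8]
PUSH 8  -> [8, 8]
MUL     -> [64]
PUSH 30 -> [64, 30]
MUL     -> [1920]
PUSH 7  -> [1920, 7]
MOD     -> [2]
PUSH -9 -> [2, -9]
DUP     -> [2, -9, -9]
PUSH -3 -> [2, -9, -9, -3]
ADD     -> [2, -9, -12]
NEG     -> [2, -9, 12]
MUL     -> [2, -108]
MUL     -> [-216]

-216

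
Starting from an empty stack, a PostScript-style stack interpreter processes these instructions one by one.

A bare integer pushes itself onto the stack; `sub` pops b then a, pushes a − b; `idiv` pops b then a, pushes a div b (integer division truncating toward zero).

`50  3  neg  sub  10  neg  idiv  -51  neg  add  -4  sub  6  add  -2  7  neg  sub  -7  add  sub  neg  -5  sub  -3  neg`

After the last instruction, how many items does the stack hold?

2

50   -> [50]
3    -> [50, 3]
neg  -> [50, -3]
sub  -> [53]
10   -> [53, 10]
neg  -> [53, -10]
idiv -> [-5]
-51  -> [-5, -51]
neg  -> [-5, 51]
add  -> [46]
-4   -> [46, -4]
sub  -> [50]
6    -> [50, 6]
add  -> [56]
-2   -> [56, -2]
7    -> [56, -2, 7]
neg  -> [56, -2, -7]
sub  -> [56, 5]
-7   -> [56, 5, -7]
add  -> [56, -2]
sub  -> [58]
neg  -> [-58]
-5   -> [-58, -5]
sub  -> [-53]
-3   -> [-53, -3]
neg  -> [-53, 3]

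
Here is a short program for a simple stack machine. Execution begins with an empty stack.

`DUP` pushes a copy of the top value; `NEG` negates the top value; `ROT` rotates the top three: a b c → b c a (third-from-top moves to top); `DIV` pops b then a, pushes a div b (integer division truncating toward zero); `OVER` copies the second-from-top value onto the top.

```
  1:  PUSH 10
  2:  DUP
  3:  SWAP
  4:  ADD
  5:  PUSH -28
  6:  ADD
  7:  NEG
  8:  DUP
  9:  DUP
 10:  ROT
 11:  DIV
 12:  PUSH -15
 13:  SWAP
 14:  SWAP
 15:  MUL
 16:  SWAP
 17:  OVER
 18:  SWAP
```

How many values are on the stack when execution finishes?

3

PUSH 10   10
DUP       10 10
SWAP      10 10
ADD       20
PUSH -28  20 -28
ADD       -8
NEG       8
DUP       8 8
DUP       8 8 8
ROT       8 8 8
DIV       8 1
PUSH -15  8 1 -15
SWAP      8 -15 1
SWAP      8 1 -15
MUL       8 -15
SWAP      -15 8
OVER      -15 8 -15
SWAP      -15 -15 8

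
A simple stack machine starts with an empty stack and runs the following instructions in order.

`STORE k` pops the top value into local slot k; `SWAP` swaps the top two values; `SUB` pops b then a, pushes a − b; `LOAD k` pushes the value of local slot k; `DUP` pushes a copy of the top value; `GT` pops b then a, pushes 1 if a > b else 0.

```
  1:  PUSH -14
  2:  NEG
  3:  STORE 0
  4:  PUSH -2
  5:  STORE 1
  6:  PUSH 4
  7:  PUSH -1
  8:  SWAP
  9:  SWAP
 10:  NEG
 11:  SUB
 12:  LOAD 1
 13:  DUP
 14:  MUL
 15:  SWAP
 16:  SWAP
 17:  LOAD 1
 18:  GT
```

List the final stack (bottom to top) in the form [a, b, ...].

[3, 1]

PUSH -14 -> [-14]
NEG      -> [14]
STORE 0  -> []
PUSH -2  -> [-2]
STORE 1  -> []
PUSH 4   -> [4]
PUSH -1  -> [4, -1]
SWAP     -> [-1, 4]
SWAP     -> [4, -1]
NEG      -> [4, 1]
SUB      -> [3]
LOAD 1   -> [3, -2]
DUP      -> [3, -2, -2]
MUL      -> [3, 4]
SWAP     -> [4, 3]
SWAP     -> [3, 4]
LOAD 1   -> [3, 4, -2]
GT       -> [3, 1]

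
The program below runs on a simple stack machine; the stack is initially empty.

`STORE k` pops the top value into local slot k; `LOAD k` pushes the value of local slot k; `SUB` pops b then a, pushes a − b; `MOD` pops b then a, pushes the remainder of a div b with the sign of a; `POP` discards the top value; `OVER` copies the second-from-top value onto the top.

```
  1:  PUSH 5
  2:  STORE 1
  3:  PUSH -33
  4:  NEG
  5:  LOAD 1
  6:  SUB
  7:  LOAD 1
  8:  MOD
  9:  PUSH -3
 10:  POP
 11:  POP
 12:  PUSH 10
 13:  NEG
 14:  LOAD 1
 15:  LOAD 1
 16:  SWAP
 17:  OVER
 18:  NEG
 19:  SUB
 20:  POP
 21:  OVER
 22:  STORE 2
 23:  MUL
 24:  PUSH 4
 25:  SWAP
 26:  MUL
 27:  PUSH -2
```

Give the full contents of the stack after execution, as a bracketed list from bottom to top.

[-200, -2]

PUSH 5   : 5
STORE 1  : (empty)
PUSH -33 : -33
NEG      : 33
LOAD 1   : 33 5
SUB      : 28
LOAD 1   : 28 5
MOD      : 3
PUSH -3  : 3 -3
POP      : 3
POP      : (empty)
PUSH 10  : 10
NEG      : -10
LOAD 1   : -10 5
LOAD 1   : -10 5 5
SWAP     : -10 5 5
OVER     : -10 5 5 5
NEG      : -10 5 5 -5
SUB      : -10 5 10
POP      : -10 5
OVER     : -10 5 -10
STORE 2  : -10 5
MUL      : -50
PUSH 4   : -50 4
SWAP     : 4 -50
MUL      : -200
PUSH -2  : -200 -2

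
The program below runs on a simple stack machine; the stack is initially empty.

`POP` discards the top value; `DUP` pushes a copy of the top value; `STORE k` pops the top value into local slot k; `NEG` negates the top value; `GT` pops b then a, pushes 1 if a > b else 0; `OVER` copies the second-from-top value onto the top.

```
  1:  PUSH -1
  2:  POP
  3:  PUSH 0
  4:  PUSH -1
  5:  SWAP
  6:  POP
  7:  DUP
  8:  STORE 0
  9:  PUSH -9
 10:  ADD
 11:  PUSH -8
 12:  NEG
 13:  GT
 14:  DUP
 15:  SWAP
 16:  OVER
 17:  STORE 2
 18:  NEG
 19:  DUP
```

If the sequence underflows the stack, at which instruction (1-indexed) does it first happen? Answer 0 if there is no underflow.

0

PUSH -1 → [-1]
POP     → []
PUSH 0  → [0]
PUSH -1 → [0, -1]
SWAP    → [-1, 0]
POP     → [-1]
DUP     → [-1, -1]
STORE 0 → [-1]
PUSH -9 → [-1, -9]
ADD     → [-10]
PUSH -8 → [-10, -8]
NEG     → [-10, 8]
GT      → [0]
DUP     → [0, 0]
SWAP    → [0, 0]
OVER    → [0, 0, 0]
STORE 2 → [0, 0]
NEG     → [0, 0]
DUP     → [0, 0, 0]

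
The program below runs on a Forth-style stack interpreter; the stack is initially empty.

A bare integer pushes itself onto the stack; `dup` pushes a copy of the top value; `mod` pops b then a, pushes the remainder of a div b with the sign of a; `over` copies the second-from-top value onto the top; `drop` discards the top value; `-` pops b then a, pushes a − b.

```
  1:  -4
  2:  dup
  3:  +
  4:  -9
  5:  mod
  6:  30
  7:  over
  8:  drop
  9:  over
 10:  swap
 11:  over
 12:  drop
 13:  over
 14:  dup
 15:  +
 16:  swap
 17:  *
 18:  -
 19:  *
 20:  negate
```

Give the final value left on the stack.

-4     : [-4]
dup    : [-4, -4]
+      : [-8]
-9     : [-8, -9]
mod    : [-8]
30     : [-8, 30]
over   : [-8, 30, -8]
drop   : [-8, 30]
over   : [-8, 30, -8]
swap   : [-8, -8, 30]
over   : [-8, -8, 30, -8]
drop   : [-8, -8, 30]
over   : [-8, -8, 30, -8]
dup    : [-8, -8, 30, -8, -8]
+      : [-8, -8, 30, -16]
swap   : [-8, -8, -16, 30]
*      : [-8, -8, -480]
-      : [-8, 472]
*      : [-3776]
negate : [3776]

3776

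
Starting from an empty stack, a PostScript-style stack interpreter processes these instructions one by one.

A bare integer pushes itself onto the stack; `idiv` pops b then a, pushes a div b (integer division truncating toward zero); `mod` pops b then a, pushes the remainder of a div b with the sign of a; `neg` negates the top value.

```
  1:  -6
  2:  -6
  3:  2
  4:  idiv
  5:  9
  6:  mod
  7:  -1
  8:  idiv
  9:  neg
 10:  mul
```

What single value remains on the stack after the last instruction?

18

-6   -> -6
-6   -> -6 -6
2    -> -6 -6 2
idiv -> -6 -3
9    -> -6 -3 9
mod  -> -6 -3
-1   -> -6 -3 -1
idiv -> -6 3
neg  -> -6 -3
mul  -> 18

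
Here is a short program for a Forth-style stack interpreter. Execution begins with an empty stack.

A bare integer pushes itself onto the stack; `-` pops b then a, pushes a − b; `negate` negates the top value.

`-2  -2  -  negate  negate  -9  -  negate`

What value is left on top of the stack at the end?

-9

-2      [-2]
-2      [-2, -2]
-       [0]
negate  [0]
negate  [0]
-9      [0, -9]
-       [9]
negate  [-9]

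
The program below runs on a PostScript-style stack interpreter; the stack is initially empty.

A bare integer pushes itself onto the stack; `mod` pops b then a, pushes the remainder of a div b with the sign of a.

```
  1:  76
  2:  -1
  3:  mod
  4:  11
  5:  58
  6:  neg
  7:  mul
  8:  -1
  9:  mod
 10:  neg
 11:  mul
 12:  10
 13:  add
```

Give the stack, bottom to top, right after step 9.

[0, 0]

76  -> 76
-1  -> 76 -1
mod -> 0
11  -> 0 11
58  -> 0 11 58
neg -> 0 11 -58
mul -> 0 -638
-1  -> 0 -638 -1
mod -> 0 0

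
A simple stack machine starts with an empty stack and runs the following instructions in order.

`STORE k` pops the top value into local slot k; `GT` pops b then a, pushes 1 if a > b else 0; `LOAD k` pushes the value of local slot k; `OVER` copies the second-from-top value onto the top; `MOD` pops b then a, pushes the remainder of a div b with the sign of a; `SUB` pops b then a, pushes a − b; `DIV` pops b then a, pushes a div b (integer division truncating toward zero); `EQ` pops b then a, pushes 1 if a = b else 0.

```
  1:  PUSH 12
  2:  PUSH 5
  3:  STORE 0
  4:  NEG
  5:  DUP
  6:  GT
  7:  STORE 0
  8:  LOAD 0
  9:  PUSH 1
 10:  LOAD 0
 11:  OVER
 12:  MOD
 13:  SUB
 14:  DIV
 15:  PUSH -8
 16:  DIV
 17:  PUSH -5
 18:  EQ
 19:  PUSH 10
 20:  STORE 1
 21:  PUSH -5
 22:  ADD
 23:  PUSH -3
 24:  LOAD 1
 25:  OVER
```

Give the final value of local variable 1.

PUSH 12  12
PUSH 5   12 5
STORE 0  12
NEG      -12
DUP      -12 -12
GT       0
STORE 0  (empty)
LOAD 0   0
PUSH 1   0 1
LOAD 0   0 1 0
OVER     0 1 0 1
MOD      0 1 0
SUB      0 1
DIV      0
PUSH -8  0 -8
DIV      0
PUSH -5  0 -5
EQ       0
PUSH 10  0 10
STORE 1  0
PUSH -5  0 -5
ADD      -5
PUSH -3  -5 -3
LOAD 1   -5 -3 10
OVER     -5 -3 10 -3

10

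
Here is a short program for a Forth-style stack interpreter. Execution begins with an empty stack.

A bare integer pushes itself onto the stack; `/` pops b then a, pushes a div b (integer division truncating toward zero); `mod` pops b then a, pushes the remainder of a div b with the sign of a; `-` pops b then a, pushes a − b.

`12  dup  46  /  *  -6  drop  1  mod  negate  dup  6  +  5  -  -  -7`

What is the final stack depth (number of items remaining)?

2

12     : 12
dup    : 12 12
46     : 12 12 46
/      : 12 0
*      : 0
-6     : 0 -6
drop   : 0
1      : 0 1
mod    : 0
negate : 0
dup    : 0 0
6      : 0 0 6
+      : 0 6
5      : 0 6 5
-      : 0 1
-      : -1
-7     : -1 -7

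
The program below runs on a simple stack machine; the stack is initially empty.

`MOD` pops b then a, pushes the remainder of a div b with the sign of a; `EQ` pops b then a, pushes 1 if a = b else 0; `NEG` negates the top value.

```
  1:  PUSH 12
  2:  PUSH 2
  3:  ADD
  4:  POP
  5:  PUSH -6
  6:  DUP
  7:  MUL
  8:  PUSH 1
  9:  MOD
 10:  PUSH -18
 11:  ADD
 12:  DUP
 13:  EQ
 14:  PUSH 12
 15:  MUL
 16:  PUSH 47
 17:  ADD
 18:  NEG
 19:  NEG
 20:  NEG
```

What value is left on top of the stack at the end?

-59

PUSH 12   12
PUSH 2    12 2
ADD       14
POP       (empty)
PUSH -6   -6
DUP       -6 -6
MUL       36
PUSH 1    36 1
MOD       0
PUSH -18  0 -18
ADD       -18
DUP       -18 -18
EQ        1
PUSH 12   1 12
MUL       12
PUSH 47   12 47
ADD       59
NEG       -59
NEG       59
NEG       -59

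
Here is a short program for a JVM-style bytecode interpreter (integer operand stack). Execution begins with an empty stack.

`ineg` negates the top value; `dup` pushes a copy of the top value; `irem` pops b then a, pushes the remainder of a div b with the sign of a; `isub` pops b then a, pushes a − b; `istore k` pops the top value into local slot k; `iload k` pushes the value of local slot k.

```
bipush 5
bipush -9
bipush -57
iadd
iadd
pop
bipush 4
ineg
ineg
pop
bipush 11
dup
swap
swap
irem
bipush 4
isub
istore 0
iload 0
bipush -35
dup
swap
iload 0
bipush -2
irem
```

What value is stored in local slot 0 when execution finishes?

-4

bipush 5   : [5]
bipush -9  : [5, -9]
bipush -57 : [5, -9, -57]
iadd       : [5, -66]
iadd       : [-61]
pop        : []
bipush 4   : [4]
ineg       : [-4]
ineg       : [4]
pop        : []
bipush 11  : [11]
dup        : [11, 11]
swap       : [11, 11]
swap       : [11, 11]
irem       : [0]
bipush 4   : [0, 4]
isub       : [-4]
istore 0   : []
iload 0    : [-4]
bipush -35 : [-4, -35]
dup        : [-4, -35, -35]
swap       : [-4, -35, -35]
iload 0    : [-4, -35, -35, -4]
bipush -2  : [-4, -35, -35, -4, -2]
irem       : [-4, -35, -35, 0]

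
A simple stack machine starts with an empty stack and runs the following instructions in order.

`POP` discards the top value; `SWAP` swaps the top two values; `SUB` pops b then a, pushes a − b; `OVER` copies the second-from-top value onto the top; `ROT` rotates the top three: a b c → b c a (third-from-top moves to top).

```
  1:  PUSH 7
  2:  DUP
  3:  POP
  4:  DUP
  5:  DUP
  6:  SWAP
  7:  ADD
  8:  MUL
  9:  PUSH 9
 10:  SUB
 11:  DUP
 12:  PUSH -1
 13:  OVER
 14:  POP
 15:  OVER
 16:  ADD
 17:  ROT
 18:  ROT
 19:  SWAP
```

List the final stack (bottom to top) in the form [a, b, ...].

PUSH 7   [7]
DUP      [7, 7]
POP      [7]
DUP      [7, 7]
DUP      [7, 7, 7]
SWAP     [7, 7, 7]
ADD      [7, 14]
MUL      [98]
PUSH 9   [98, 9]
SUB      [89]
DUP      [89, 89]
PUSH -1  [89, 89, -1]
OVER     [89, 89, -1, 89]
POP      [89, 89, -1]
OVER     [89, 89, -1, 89]
ADD      [89, 89, 88]
ROT      [89, 88, 89]
ROT      [88, 89, 89]
SWAP     [88, 89, 89]

[88, 89, 89]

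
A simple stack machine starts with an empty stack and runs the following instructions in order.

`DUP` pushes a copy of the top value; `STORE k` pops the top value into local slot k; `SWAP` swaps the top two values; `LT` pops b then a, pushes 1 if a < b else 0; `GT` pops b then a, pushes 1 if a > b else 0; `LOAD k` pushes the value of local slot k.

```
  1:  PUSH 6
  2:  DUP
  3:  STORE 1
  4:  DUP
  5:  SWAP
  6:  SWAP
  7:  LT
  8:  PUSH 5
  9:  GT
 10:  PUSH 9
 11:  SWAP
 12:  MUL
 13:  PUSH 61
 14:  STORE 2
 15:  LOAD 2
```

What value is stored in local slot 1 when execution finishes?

6

PUSH 6  : 6
DUP     : 6 6
STORE 1 : 6
DUP     : 6 6
SWAP    : 6 6
SWAP    : 6 6
LT      : 0
PUSH 5  : 0 5
GT      : 0
PUSH 9  : 0 9
SWAP    : 9 0
MUL     : 0
PUSH 61 : 0 61
STORE 2 : 0
LOAD 2  : 0 61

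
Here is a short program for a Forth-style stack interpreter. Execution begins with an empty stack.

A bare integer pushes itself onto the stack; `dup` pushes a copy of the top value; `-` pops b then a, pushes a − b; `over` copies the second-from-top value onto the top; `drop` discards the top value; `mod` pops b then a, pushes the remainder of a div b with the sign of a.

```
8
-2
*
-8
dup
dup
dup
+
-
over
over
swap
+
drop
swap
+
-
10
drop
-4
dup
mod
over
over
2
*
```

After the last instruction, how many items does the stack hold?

8    : 8
-2   : 8 -2
*    : -16
-8   : -16 -8
dup  : -16 -8 -8
dup  : -16 -8 -8 -8
dup  : -16 -8 -8 -8 -8
+    : -16 -8 -8 -16
-    : -16 -8 8
over : -16 -8 8 -8
over : -16 -8 8 -8 8
swap : -16 -8 8 8 -8
+    : -16 -8 8 0
drop : -16 -8 8
swap : -16 8 -8
+    : -16 0
-    : -16
10   : -16 10
drop : -16
-4   : -16 -4
dup  : -16 -4 -4
mod  : -16 0
over : -16 0 -16
over : -16 0 -16 0
2    : -16 0 -16 0 2
*    : -16 0 -16 0

4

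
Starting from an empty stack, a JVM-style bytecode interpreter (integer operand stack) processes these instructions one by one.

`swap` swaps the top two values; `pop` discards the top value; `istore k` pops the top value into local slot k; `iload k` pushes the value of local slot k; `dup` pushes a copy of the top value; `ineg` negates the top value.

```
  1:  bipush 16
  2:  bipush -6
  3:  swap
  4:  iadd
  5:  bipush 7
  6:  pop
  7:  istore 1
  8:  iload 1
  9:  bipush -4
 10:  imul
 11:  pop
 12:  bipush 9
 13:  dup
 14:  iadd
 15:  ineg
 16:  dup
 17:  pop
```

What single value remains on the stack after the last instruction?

bipush 16 -> 16
bipush -6 -> 16 -6
swap      -> -6 16
iadd      -> 10
bipush 7  -> 10 7
pop       -> 10
istore 1  -> (empty)
iload 1   -> 10
bipush -4 -> 10 -4
imul      -> -40
pop       -> (empty)
bipush 9  -> 9
dup       -> 9 9
iadd      -> 18
ineg      -> -18
dup       -> -18 -18
pop       -> -18

-18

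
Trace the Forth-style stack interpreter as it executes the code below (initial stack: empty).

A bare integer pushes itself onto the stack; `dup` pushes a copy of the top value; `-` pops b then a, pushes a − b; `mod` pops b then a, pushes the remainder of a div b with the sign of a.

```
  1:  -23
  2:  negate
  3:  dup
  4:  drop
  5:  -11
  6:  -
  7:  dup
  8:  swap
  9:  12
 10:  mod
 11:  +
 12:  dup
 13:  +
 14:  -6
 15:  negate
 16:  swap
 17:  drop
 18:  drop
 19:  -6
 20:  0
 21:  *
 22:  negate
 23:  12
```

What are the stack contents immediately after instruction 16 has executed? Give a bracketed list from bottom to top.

-23    : -23
negate : 23
dup    : 23 23
drop   : 23
-11    : 23 -11
-      : 34
dup    : 34 34
swap   : 34 34
12     : 34 34 12
mod    : 34 10
+      : 44
dup    : 44 44
+      : 88
-6     : 88 -6
negate : 88 6
swap   : 6 88

[6, 88]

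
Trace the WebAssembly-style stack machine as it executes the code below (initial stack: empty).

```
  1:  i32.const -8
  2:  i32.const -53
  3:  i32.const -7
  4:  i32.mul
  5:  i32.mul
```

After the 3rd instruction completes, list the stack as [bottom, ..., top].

i32.const -8  → [-8]
i32.const -53 → [-8, -53]
i32.const -7  → [-8, -53, -7]

[-8, -53, -7]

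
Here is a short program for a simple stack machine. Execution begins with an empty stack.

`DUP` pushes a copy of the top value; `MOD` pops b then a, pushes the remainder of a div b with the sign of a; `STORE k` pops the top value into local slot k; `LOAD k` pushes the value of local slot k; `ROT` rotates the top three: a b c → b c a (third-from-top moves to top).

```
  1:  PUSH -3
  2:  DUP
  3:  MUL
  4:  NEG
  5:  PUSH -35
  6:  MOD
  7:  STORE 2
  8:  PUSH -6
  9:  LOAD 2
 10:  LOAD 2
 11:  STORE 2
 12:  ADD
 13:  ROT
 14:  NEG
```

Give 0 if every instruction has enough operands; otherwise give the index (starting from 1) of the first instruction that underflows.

PUSH -3   [-3]
DUP       [-3, -3]
MUL       [9]
NEG       [-9]
PUSH -35  [-9, -35]
MOD       [-9]
STORE 2   []
PUSH -6   [-6]
LOAD 2    [-6, -9]
LOAD 2    [-6, -9, -9]
STORE 2   [-6, -9]
ADD       [-15]
ROT  — needs 3 operands, stack has 1 → underflow

13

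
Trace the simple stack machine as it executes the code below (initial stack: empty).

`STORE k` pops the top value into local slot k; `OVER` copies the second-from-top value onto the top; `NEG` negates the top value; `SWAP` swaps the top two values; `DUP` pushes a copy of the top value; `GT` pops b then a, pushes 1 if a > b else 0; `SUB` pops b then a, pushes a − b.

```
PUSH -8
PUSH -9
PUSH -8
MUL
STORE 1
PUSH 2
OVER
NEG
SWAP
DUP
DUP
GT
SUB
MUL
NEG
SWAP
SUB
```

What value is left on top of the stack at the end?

PUSH -8 → -8
PUSH -9 → -8 -9
PUSH -8 → -8 -9 -8
MUL     → -8 72
STORE 1 → -8
PUSH 2  → -8 2
OVER    → -8 2 -8
NEG     → -8 2 8
SWAP    → -8 8 2
DUP     → -8 8 2 2
DUP     → -8 8 2 2 2
GT      → -8 8 2 0
SUB     → -8 8 2
MUL     → -8 16
NEG     → -8 -16
SWAP    → -16 -8
SUB     → -8

-8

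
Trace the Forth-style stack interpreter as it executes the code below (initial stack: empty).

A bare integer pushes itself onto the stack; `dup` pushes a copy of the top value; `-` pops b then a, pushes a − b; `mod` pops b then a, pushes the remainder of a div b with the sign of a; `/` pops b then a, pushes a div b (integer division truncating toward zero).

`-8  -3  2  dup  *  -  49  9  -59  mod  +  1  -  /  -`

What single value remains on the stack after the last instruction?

-8

-8  -> -8
-3  -> -8 -3
2   -> -8 -3 2
dup -> -8 -3 2 2
*   -> -8 -3 4
-   -> -8 -7
49  -> -8 -7 49
9   -> -8 -7 49 9
-59 -> -8 -7 49 9 -59
mod -> -8 -7 49 9
+   -> -8 -7 58
1   -> -8 -7 58 1
-   -> -8 -7 57
/   -> -8 0
-   -> -8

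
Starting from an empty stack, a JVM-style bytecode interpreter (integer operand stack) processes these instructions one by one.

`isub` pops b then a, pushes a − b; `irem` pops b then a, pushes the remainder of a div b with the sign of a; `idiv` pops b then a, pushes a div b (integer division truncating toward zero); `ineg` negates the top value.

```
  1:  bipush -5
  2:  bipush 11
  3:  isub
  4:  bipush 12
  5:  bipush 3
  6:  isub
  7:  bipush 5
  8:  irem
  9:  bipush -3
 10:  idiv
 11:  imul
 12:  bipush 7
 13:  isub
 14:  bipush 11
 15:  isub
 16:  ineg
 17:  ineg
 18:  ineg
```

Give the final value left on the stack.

bipush -5 → -5
bipush 11 → -5 11
isub      → -16
bipush 12 → -16 12
bipush 3  → -16 12 3
isub      → -16 9
bipush 5  → -16 9 5
irem      → -16 4
bipush -3 → -16 4 -3
idiv      → -16 -1
imul      → 16
bipush 7  → 16 7
isub      → 9
bipush 11 → 9 11
isub      → -2
ineg      → 2
ineg      → -2
ineg      → 2

2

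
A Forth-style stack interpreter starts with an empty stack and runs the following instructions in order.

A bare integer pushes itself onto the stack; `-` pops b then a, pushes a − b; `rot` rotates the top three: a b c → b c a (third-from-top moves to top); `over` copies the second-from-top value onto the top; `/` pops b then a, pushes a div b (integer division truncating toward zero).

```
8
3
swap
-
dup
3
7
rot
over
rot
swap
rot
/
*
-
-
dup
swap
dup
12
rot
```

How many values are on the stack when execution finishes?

4

8     [8]
3     [8, 3]
swap  [3, 8]
-     [-5]
dup   [-5, -5]
3     [-5, -5, 3]
7     [-5, -5, 3, 7]
rot   [-5, 3, 7, -5]
over  [-5, 3, 7, -5, 7]
rot   [-5, 3, -5, 7, 7]
swap  [-5, 3, -5, 7, 7]
rot   [-5, 3, 7, 7, -5]
/     [-5, 3, 7, -1]
*     [-5, 3, -7]
-     [-5, 10]
-     [-15]
dup   [-15, -15]
swap  [-15, -15]
dup   [-15, -15, -15]
12    [-15, -15, -15, 12]
rot   [-15, -15, 12, -15]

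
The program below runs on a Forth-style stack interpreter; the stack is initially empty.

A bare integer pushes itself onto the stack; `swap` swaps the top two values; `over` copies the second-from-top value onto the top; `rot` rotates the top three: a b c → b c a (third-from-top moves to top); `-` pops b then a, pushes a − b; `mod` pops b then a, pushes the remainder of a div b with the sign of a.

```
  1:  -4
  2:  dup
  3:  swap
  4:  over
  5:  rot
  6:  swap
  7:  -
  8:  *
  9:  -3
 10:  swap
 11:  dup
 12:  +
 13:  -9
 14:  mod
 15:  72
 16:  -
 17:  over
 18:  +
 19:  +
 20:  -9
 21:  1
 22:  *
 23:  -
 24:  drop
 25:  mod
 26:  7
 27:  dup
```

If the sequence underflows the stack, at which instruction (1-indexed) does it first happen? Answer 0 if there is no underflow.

-4   → [-4]
dup  → [-4, -4]
swap → [-4, -4]
over → [-4, -4, -4]
rot  → [-4, -4, -4]
swap → [-4, -4, -4]
-    → [-4, 0]
*    → [0]
-3   → [0, -3]
swap → [-3, 0]
dup  → [-3, 0, 0]
+    → [-3, 0]
-9   → [-3, 0, -9]
mod  → [-3, 0]
72   → [-3, 0, 72]
-    → [-3, -72]
over → [-3, -72, -3]
+    → [-3, -75]
+    → [-78]
-9   → [-78, -9]
1    → [-78, -9, 1]
*    → [-78, -9]
-    → [-69]
drop → []
mod  — needs 2 operands, stack has 0 → underflow

25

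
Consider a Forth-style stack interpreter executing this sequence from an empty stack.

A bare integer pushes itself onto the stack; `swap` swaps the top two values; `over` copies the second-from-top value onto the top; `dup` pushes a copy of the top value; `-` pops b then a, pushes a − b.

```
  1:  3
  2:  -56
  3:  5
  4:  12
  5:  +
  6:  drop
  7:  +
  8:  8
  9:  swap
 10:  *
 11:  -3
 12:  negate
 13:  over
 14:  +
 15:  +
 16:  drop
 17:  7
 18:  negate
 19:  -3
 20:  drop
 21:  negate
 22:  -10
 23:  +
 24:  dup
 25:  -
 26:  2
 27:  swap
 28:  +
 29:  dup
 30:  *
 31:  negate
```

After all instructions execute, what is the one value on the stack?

3       [3]
-56     [3, -56]
5       [3, -56, 5]
12      [3, -56, 5, 12]
+       [3, -56, 17]
drop    [3, -56]
+       [-53]
8       [-53, 8]
swap    [8, -53]
*       [-424]
-3      [-424, -3]
negate  [-424, 3]
over    [-424, 3, -424]
+       [-424, -421]
+       [-845]
drop    []
7       [7]
negate  [-7]
-3      [-7, -3]
drop    [-7]
negate  [7]
-10     [7, -10]
+       [-3]
dup     [-3, -3]
-       [0]
2       [0, 2]
swap    [2, 0]
+       [2]
dup     [2, 2]
*       [4]
negate  [-4]

-4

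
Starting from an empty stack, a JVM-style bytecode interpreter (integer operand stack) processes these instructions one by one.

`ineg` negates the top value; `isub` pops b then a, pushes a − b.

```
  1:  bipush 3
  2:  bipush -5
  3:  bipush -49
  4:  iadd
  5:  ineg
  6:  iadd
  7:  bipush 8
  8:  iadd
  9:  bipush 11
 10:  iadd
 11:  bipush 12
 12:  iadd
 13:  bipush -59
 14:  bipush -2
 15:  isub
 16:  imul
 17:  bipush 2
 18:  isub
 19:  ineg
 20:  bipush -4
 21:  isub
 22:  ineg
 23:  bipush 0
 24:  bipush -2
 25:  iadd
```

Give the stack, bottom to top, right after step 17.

bipush 3   -> 3
bipush -5  -> 3 -5
bipush -49 -> 3 -5 -49
iadd       -> 3 -54
ineg       -> 3 54
iadd       -> 57
bipush 8   -> 57 8
iadd       -> 65
bipush 11  -> 65 11
iadd       -> 76
bipush 12  -> 76 12
iadd       -> 88
bipush -59 -> 88 -59
bipush -2  -> 88 -59 -2
isub       -> 88 -57
imul       -> -5016
bipush 2   -> -5016 2

[-5016, 2]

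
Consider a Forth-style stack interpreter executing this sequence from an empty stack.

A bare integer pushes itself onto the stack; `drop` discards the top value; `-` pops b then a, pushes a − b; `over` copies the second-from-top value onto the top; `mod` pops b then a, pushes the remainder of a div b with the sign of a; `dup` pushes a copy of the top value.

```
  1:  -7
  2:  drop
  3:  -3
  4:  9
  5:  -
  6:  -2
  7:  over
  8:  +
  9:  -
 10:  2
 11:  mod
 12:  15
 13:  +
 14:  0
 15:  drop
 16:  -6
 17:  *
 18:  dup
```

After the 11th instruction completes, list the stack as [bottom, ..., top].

[0]

-7   → [-7]
drop → []
-3   → [-3]
9    → [-3, 9]
-    → [-12]
-2   → [-12, -2]
over → [-12, -2, -12]
+    → [-12, -14]
-    → [2]
2    → [2, 2]
mod  → [0]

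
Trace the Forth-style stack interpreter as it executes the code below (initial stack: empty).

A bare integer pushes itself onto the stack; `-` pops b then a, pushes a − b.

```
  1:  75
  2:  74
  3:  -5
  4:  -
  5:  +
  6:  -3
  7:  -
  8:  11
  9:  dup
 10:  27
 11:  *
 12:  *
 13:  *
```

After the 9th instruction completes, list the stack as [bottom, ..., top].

[157, 11, 11]

75  → [75]
74  → [75, 74]
-5  → [75, 74, -5]
-   → [75, 79]
+   → [154]
-3  → [154, -3]
-   → [157]
11  → [157, 11]
dup → [157, 11, 11]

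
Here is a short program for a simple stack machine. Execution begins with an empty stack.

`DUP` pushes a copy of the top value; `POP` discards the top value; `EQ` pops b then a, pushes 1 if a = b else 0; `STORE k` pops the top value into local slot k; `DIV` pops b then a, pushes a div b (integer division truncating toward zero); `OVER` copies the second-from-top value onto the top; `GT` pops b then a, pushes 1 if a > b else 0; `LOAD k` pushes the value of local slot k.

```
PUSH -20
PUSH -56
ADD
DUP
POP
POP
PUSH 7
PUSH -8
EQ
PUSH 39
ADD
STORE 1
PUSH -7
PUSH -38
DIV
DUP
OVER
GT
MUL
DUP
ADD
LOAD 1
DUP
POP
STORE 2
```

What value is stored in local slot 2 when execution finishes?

PUSH -20  [-20]
PUSH -56  [-20, -56]
ADD       [-76]
DUP       [-76, -76]
POP       [-76]
POP       []
PUSH 7    [7]
PUSH -8   [7, -8]
EQ        [0]
PUSH 39   [0, 39]
ADD       [39]
STORE 1   []
PUSH -7   [-7]
PUSH -38  [-7, -38]
DIV       [0]
DUP       [0, 0]
OVER      [0, 0, 0]
GT        [0, 0]
MUL       [0]
DUP       [0, 0]
ADD       [0]
LOAD 1    [0, 39]
DUP       [0, 39, 39]
POP       [0, 39]
STORE 2   [0]

39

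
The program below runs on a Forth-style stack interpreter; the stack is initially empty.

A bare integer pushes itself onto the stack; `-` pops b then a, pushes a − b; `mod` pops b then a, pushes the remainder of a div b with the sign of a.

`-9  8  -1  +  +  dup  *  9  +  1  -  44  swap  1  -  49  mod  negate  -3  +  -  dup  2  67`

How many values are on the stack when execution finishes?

4

-9     → [-9]
8      → [-9, 8]
-1     → [-9, 8, -1]
+      → [-9, 7]
+      → [-2]
dup    → [-2, -2]
*      → [4]
9      → [4, 9]
+      → [13]
1      → [13, 1]
-      → [12]
44     → [12, 44]
swap   → [44, 12]
1      → [44, 12, 1]
-      → [44, 11]
49     → [44, 11, 49]
mod    → [44, 11]
negate → [44, -11]
-3     → [44, -11, -3]
+      → [44, -14]
-      → [58]
dup    → [58, 58]
2      → [58, 58, 2]
67     → [58, 58, 2, 67]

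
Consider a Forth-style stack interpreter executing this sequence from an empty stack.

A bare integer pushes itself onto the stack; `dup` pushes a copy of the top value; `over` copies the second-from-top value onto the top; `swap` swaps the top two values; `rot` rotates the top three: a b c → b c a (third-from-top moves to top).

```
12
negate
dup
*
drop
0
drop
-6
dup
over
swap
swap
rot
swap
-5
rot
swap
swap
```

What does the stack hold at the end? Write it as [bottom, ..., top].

[-6, -6, -5, -6]

12     → 12
negate → -12
dup    → -12 -12
*      → 144
drop   → (empty)
0      → 0
drop   → (empty)
-6     → -6
dup    → -6 -6
over   → -6 -6 -6
swap   → -6 -6 -6
swap   → -6 -6 -6
rot    → -6 -6 -6
swap   → -6 -6 -6
-5     → -6 -6 -6 -5
rot    → -6 -6 -5 -6
swap   → -6 -6 -6 -5
swap   → -6 -6 -5 -6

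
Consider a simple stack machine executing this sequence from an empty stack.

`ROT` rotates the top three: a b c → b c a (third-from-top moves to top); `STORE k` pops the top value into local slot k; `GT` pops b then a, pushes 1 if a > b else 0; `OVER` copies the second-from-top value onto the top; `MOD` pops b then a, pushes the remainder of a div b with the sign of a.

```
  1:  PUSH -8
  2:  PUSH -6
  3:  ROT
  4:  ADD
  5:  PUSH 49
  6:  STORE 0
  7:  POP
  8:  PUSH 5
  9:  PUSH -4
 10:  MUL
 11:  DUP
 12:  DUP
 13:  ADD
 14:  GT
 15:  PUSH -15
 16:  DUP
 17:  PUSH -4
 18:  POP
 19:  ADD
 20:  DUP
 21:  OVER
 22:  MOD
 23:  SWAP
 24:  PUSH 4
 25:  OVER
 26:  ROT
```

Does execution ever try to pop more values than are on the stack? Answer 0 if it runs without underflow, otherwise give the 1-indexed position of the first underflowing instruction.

3

PUSH -8  -8
PUSH -6  -8 -6
ROT  — needs 3 operands, stack has 2 → underflow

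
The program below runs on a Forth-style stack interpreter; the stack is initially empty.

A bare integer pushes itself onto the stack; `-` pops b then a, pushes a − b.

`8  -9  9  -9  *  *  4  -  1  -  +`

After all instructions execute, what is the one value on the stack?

8  -> 8
-9 -> 8 -9
9  -> 8 -9 9
-9 -> 8 -9 9 -9
*  -> 8 -9 -81
*  -> 8 729
4  -> 8 729 4
-  -> 8 725
1  -> 8 725 1
-  -> 8 724
+  -> 732

732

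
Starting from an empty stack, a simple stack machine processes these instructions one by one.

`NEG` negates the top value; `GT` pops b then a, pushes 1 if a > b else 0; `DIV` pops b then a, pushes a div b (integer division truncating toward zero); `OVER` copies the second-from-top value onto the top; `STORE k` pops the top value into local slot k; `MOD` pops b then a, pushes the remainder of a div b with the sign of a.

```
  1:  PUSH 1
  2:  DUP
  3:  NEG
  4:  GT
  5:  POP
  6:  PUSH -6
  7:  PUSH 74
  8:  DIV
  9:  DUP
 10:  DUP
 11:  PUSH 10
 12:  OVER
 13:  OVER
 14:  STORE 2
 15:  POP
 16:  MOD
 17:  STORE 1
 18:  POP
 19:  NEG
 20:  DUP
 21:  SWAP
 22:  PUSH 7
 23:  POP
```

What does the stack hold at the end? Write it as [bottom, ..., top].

PUSH 1  : 1
DUP     : 1 1
NEG     : 1 -1
GT      : 1
POP     : (empty)
PUSH -6 : -6
PUSH 74 : -6 74
DIV     : 0
DUP     : 0 0
DUP     : 0 0 0
PUSH 10 : 0 0 0 10
OVER    : 0 0 0 10 0
OVER    : 0 0 0 10 0 10
STORE 2 : 0 0 0 10 0
POP     : 0 0 0 10
MOD     : 0 0 0
STORE 1 : 0 0
POP     : 0
NEG     : 0
DUP     : 0 0
SWAP    : 0 0
PUSH 7  : 0 0 7
POP     : 0 0

[0, 0]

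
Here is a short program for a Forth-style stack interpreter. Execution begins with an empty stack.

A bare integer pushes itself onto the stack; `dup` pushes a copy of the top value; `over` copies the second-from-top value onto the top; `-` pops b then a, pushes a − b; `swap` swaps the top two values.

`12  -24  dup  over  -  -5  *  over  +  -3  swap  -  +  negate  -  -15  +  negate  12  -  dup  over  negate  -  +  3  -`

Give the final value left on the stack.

-21

12     -> 12
-24    -> 12 -24
dup    -> 12 -24 -24
over   -> 12 -24 -24 -24
-      -> 12 -24 0
-5     -> 12 -24 0 -5
*      -> 12 -24 0
over   -> 12 -24 0 -24
+      -> 12 -24 -24
-3     -> 12 -24 -24 -3
swap   -> 12 -24 -3 -24
-      -> 12 -24 21
+      -> 12 -3
negate -> 12 3
-      -> 9
-15    -> 9 -15
+      -> -6
negate -> 6
12     -> 6 12
-      -> -6
dup    -> -6 -6
over   -> -6 -6 -6
negate -> -6 -6 6
-      -> -6 -12
+      -> -18
3      -> -18 3
-      -> -21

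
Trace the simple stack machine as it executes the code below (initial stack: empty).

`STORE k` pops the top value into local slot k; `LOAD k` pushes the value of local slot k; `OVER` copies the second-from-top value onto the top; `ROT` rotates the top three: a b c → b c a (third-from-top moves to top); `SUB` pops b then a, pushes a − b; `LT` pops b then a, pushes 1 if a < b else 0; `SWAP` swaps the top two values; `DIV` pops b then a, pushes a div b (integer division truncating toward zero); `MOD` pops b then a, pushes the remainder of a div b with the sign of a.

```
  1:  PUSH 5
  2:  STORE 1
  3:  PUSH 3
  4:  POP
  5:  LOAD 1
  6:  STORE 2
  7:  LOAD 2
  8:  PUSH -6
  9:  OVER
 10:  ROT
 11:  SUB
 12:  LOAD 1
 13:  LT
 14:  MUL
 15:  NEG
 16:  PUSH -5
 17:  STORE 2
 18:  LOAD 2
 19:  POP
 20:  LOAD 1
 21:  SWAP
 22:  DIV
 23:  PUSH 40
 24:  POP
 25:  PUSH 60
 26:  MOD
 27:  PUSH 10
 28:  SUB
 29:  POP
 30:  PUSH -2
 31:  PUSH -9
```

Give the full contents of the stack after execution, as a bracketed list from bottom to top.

[-2, -9]

PUSH 5   5
STORE 1  (empty)
PUSH 3   3
POP      (empty)
LOAD 1   5
STORE 2  (empty)
LOAD 2   5
PUSH -6  5 -6
OVER     5 -6 5
ROT      -6 5 5
SUB      -6 0
LOAD 1   -6 0 5
LT       -6 1
MUL      -6
NEG      6
PUSH -5  6 -5
STORE 2  6
LOAD 2   6 -5
POP      6
LOAD 1   6 5
SWAP     5 6
DIV      0
PUSH 40  0 40
POP      0
PUSH 60  0 60
MOD      0
PUSH 10  0 10
SUB      -10
POP      (empty)
PUSH -2  -2
PUSH -9  -2 -9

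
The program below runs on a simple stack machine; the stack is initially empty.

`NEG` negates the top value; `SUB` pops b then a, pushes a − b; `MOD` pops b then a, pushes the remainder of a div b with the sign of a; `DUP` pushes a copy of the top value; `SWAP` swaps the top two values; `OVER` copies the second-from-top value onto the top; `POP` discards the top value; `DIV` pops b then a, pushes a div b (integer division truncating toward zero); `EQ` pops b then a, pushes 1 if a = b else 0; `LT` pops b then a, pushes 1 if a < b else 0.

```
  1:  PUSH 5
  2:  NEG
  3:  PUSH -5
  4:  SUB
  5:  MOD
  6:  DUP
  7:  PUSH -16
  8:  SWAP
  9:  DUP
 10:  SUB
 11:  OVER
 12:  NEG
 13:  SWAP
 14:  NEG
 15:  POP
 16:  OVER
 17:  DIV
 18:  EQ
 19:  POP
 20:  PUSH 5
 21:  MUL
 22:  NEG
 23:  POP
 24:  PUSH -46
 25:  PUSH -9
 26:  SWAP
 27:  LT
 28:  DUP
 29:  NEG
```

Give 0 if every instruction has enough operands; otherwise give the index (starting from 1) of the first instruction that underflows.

PUSH 5  : 5
NEG     : -5
PUSH -5 : -5 -5
SUB     : 0
MOD  — needs 2 operands, stack has 1 → underflow

5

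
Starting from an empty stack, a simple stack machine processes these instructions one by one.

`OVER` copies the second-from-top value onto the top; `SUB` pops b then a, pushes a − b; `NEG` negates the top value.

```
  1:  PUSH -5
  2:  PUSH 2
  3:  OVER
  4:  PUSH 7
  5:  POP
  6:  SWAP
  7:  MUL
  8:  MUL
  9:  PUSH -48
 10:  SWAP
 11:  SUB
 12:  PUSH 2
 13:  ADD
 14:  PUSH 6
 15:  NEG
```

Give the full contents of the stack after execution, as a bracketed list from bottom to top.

[-96, -6]

PUSH -5  -> -5
PUSH 2   -> -5 2
OVER     -> -5 2 -5
PUSH 7   -> -5 2 -5 7
POP      -> -5 2 -5
SWAP     -> -5 -5 2
MUL      -> -5 -10
MUL      -> 50
PUSH -48 -> 50 -48
SWAP     -> -48 50
SUB      -> -98
PUSH 2   -> -98 2
ADD      -> -96
PUSH 6   -> -96 6
NEG      -> -96 -6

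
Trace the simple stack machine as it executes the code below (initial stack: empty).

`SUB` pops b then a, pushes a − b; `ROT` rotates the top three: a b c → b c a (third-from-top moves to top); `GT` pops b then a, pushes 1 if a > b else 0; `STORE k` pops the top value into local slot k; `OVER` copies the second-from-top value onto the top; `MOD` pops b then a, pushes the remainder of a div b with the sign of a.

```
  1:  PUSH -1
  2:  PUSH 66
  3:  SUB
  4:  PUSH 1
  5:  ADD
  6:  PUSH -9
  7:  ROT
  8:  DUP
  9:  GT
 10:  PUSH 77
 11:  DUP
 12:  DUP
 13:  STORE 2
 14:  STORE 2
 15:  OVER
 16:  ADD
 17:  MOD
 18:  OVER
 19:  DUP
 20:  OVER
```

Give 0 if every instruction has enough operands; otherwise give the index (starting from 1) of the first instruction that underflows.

PUSH -1 -> -1
PUSH 66 -> -1 66
SUB     -> -67
PUSH 1  -> -67 1
ADD     -> -66
PUSH -9 -> -66 -9
ROT  — needs 3 operands, stack has 2 → underflow

7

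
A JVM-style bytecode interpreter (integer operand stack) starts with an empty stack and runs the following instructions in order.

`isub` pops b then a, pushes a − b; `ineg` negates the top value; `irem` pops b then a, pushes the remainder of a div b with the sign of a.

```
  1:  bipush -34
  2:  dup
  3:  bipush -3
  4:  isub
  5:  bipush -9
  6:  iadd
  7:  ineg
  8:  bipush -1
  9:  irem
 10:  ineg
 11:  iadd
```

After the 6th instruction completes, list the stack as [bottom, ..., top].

bipush -34 → [-34]
dup        → [-34, -34]
bipush -3  → [-34, -34, -3]
isub       → [-34, -31]
bipush -9  → [-34, -31, -9]
iadd       → [-34, -40]

[-34, -40]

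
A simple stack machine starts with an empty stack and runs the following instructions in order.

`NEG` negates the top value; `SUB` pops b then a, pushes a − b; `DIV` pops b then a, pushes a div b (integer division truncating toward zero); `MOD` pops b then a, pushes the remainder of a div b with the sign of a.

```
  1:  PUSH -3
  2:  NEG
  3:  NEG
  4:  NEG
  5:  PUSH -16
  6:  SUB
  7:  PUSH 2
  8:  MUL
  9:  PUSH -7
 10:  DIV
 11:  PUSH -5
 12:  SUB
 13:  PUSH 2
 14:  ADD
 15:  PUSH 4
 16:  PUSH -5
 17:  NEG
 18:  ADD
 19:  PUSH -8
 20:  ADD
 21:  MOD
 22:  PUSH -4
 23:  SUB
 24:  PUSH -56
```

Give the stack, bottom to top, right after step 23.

PUSH -3  -> -3
NEG      -> 3
NEG      -> -3
NEG      -> 3
PUSH -16 -> 3 -16
SUB      -> 19
PUSH 2   -> 19 2
MUL      -> 38
PUSH -7  -> 38 -7
DIV      -> -5
PUSH -5  -> -5 -5
SUB      -> 0
PUSH 2   -> 0 2
ADD      -> 2
PUSH 4   -> 2 4
PUSH -5  -> 2 4 -5
NEG      -> 2 4 5
ADD      -> 2 9
PUSH -8  -> 2 9 -8
ADD      -> 2 1
MOD      -> 0
PUSH -4  -> 0 -4
SUB      -> 4

[4]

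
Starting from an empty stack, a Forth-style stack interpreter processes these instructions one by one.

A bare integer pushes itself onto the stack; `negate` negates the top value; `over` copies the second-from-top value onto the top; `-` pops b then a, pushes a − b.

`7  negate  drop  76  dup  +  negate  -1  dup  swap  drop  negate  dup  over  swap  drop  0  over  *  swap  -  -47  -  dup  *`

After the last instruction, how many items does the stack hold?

3

7       7
negate  -7
drop    (empty)
76      76
dup     76 76
+       152
negate  -152
-1      -152 -1
dup     -152 -1 -1
swap    -152 -1 -1
drop    -152 -1
negate  -152 1
dup     -152 1 1
over    -152 1 1 1
swap    -152 1 1 1
drop    -152 1 1
0       -152 1 1 0
over    -152 1 1 0 1
*       -152 1 1 0
swap    -152 1 0 1
-       -152 1 -1
-47     -152 1 -1 -47
-       -152 1 46
dup     -152 1 46 46
*       -152 1 2116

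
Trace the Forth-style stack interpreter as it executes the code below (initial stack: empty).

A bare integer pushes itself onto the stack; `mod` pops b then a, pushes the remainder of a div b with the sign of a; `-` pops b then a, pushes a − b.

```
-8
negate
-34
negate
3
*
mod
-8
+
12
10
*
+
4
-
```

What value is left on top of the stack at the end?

116

-8     → [-8]
negate → [8]
-34    → [8, -34]
negate → [8, 34]
3      → [8, 34, 3]
*      → [8, 102]
mod    → [8]
-8     → [8, -8]
+      → [0]
12     → [0, 12]
10     → [0, 12, 10]
*      → [0, 120]
+      → [120]
4      → [120, 4]
-      → [116]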